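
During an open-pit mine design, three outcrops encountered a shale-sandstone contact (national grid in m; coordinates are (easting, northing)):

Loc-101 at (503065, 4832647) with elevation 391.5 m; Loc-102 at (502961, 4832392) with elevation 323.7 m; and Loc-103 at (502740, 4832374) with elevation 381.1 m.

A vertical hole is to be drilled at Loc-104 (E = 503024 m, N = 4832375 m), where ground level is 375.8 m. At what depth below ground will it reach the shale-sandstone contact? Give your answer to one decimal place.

Two edge vectors: Loc-101→Loc-102 = (-104, -255, -67.8), Loc-101→Loc-103 = (-325, -273, -10.4).
Normal n = (Loc-101→Loc-102) × (Loc-101→Loc-103) = (-15857.4, 20953.4, -54483).
So ∂z/∂E = −n_x/n_z = −0.291052255 and ∂z/∂N = −n_y/n_z = 0.384586018.
Intercept c from Loc-101: 391.5 + 146418.20 − 1858568.46 = −1711758.76.
At (503024, 4832375): z_contact = −146406.27 + 1858463.86 − 1711758.76 = 298.83 m.
Depth below ground = 375.8 − 298.83 = 77.0 m.

77.0 m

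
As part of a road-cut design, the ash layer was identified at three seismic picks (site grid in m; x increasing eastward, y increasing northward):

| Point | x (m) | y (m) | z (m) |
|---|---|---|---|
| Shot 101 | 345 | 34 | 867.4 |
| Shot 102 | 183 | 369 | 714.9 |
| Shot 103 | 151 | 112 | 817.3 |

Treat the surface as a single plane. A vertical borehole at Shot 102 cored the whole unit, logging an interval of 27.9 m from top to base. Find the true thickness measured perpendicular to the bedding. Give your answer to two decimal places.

25.72 m

Two edge vectors: Shot 101→Shot 102 = (-162, 335, -152.5), Shot 101→Shot 103 = (-194, 78, -50.1).
Normal n = (Shot 101→Shot 102) × (Shot 101→Shot 103) = (-4888.5, 21468.8, 52354).
So ∂z/∂x = −n_x/n_z = 0.09337 and ∂z/∂y = −n_y/n_z = −0.41007.
|∇z| = √(a²+b²) = 0.42057, so dip δ = arctan(0.42057) = 22.81°.
True thickness = vertical thickness × cos δ = 27.9 × cos 22.81° = 25.72 m.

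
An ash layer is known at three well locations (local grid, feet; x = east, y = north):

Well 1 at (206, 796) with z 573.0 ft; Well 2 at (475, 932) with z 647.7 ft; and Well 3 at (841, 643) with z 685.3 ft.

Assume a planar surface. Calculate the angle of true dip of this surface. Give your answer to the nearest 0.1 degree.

Let the plane be z = a·x + b·y + c.
Well 2−Well 1: 269a + 136b = 74.7;  Well 3−Well 1: 635a − 153b = 112.3.
Solving gives a = 0.20940, b = 0.13509.
Gradient magnitude |∇z| = √(a² + b²) = √(0.04385 + 0.01825) = 0.24919.
True dip = arctan(0.24919) = 14.0°, dipping toward WSW (azimuth ≈ 237°).

14.0°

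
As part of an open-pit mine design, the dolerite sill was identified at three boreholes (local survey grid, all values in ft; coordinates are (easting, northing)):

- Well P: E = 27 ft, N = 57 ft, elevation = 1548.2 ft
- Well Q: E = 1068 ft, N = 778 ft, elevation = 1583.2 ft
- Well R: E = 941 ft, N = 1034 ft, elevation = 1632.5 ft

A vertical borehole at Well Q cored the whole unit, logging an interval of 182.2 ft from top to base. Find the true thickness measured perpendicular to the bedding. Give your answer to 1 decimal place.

Let the plane be z = a·E + b·N + c.
Well Q−Well P: 1041a + 721b = 35;  Well R−Well P: 914a + 977b = 84.3.
Solving gives a = −0.07425, b = 0.15574.
|∇z| = √(a²+b²) = 0.17254, so dip δ = arctan(0.17254) = 9.79°.
True thickness = vertical thickness × cos δ = 182.2 × cos 9.79° = 179.5 ft.

179.5 ft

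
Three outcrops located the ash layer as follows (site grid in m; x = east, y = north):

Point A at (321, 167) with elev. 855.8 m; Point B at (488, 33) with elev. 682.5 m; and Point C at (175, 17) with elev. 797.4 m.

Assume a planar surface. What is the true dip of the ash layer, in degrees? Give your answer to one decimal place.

41.5°

Two edge vectors: Point A→Point B = (167, -134, -173.3), Point A→Point C = (-146, -150, -58.4).
Normal n = (Point A→Point B) × (Point A→Point C) = (-18169.4, 35054.6, -44614).
So ∂z/∂x = −n_x/n_z = −0.40726 and ∂z/∂y = −n_y/n_z = 0.78573.
Gradient magnitude |∇z| = √(a² + b²) = √(0.16586 + 0.61737) = 0.88500.
True dip = arctan(0.88500) = 41.5°, dipping toward SSE (azimuth ≈ 153°).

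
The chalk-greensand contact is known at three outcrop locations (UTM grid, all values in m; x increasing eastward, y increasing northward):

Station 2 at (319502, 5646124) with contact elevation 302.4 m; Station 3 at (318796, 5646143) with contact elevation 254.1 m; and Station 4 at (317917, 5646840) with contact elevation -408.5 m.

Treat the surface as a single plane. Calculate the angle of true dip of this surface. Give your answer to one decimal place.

41.9°

Two edge vectors: Station 2→Station 3 = (-706, 19, -48.3), Station 2→Station 4 = (-1585, 716, -710.9).
Normal n = (Station 2→Station 3) × (Station 2→Station 4) = (21075.7, -425339.9, -475381).
So ∂z/∂x = −n_x/n_z = 0.04433 and ∂z/∂y = −n_y/n_z = −0.89473.
Gradient magnitude |∇z| = √(a² + b²) = √(0.00197 + 0.80055) = 0.89583.
True dip = arctan(0.89583) = 41.9°, dipping toward N (azimuth ≈ 357°).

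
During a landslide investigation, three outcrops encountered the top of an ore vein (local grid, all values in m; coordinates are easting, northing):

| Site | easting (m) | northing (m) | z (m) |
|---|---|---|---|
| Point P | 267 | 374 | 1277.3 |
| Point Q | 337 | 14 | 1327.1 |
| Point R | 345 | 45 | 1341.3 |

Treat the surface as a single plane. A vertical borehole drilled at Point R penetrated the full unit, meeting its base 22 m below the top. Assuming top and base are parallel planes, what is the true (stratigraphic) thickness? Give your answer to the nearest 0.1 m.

13.3 m

Let the plane be z = a·easting + b·northing + c.
Point Q−Point P: 70a − 360b = 49.8;  Point R−Point P: 78a − 329b = 64.
Solving gives a = 1.31798, b = 0.11794.
|∇z| = √(a²+b²) = 1.32325, so dip δ = arctan(1.32325) = 52.92°.
True thickness = vertical thickness × cos δ = 22 × cos 52.92° = 13.3 m.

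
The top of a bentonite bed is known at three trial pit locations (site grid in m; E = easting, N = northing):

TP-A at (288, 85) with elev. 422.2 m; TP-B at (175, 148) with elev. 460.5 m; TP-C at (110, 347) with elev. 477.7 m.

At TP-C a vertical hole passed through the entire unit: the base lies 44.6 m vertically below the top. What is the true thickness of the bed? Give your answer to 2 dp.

42.01 m

Two edge vectors: TP-A→TP-B = (-113, 63, 38.3), TP-A→TP-C = (-178, 262, 55.5).
Normal n = (TP-A→TP-B) × (TP-A→TP-C) = (-6538.1, -545.9, -18392).
So ∂z/∂E = −n_x/n_z = −0.35549 and ∂z/∂N = −n_y/n_z = −0.02968.
|∇z| = √(a²+b²) = 0.35672, so dip δ = arctan(0.35672) = 19.63°.
True thickness = vertical thickness × cos δ = 44.6 × cos 19.63° = 42.01 m.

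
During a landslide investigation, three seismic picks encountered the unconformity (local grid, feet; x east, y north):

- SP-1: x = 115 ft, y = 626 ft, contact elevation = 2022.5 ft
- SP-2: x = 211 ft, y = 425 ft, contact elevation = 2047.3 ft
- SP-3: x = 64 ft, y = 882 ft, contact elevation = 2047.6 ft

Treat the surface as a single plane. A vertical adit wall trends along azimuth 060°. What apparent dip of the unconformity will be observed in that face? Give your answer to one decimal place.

Let the plane be z = a·x + b·y + c.
SP-2−SP-1: 96a − 201b = 24.8;  SP-3−SP-1: −51a + 256b = 25.1.
Solving gives a = 0.79539, b = 0.25650.
Unit vector along 060° is (sin 60°, cos 60°) = (0.8660, 0.5000).
Slope in that direction = a·(0.8660) + b·(0.5000) = 0.81708.
Apparent dip = arctan|0.81708| = 39.3° (true dip is 39.9°, so apparent ≤ true as expected).

39.3°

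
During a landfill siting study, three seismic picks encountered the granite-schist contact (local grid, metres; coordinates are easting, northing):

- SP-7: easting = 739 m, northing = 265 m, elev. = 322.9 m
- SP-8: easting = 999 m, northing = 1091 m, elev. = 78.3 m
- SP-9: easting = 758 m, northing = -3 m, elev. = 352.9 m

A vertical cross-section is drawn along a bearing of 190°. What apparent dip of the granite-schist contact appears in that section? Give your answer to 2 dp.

12.76°

Let the plane be z = a·easting + b·northing + c.
SP-8−SP-7: 260a + 826b = −244.6;  SP-9−SP-7: 19a − 268b = 30.
Solving gives a = −0.47758, b = −0.14580.
Unit vector along 190° is (sin 190°, cos 190°) = (-0.1736, -0.9848).
Slope in that direction = a·(-0.1736) + b·(-0.9848) = 0.22651.
Apparent dip = arctan|0.22651| = 12.76° (true dip is 26.5°, so apparent ≤ true as expected).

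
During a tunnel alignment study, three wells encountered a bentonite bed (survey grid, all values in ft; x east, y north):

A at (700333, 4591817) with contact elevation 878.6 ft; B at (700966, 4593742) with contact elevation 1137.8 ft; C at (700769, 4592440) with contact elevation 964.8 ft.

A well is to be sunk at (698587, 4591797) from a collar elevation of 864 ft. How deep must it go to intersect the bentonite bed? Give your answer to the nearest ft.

Let the plane be z = a·x + b·y + c.
B−A: 633a + 1925b = 259.2;  C−A: 436a + 623b = 86.2.
Solving gives a = 0.01000897, b = 0.13135809.
Then c = 878.6 − a·700333 − b·4591817 = −609303.32.
At (698587, 4591797): z_contact = 6992.1 + 603169.7 − 609303.32 = 858.5 ft.
Depth below ground = 864 − 858.5 = 6 ft.

6 ft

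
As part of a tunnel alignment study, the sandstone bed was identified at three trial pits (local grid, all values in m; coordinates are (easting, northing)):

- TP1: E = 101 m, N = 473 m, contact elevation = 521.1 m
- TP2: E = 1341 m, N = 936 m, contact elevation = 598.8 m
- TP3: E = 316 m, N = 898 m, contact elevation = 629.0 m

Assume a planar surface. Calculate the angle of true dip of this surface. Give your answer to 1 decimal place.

15.5°

Two edge vectors: TP1→TP2 = (1240, 463, 77.7), TP1→TP3 = (215, 425, 107.9).
Normal n = (TP1→TP2) × (TP1→TP3) = (16935.2, -117090.5, 427455).
So ∂z/∂E = −n_x/n_z = −0.03962 and ∂z/∂N = −n_y/n_z = 0.27392.
Gradient magnitude |∇z| = √(a² + b²) = √(0.00157 + 0.07503) = 0.27678.
True dip = arctan(0.27678) = 15.5°, dipping toward S (azimuth ≈ 172°).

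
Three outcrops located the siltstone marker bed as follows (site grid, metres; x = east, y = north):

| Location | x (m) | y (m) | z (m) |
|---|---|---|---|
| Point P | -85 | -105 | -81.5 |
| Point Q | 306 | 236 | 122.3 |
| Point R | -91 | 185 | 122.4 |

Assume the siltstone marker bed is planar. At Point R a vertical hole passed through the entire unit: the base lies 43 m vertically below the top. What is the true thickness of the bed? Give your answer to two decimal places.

35.11 m

Two edge vectors: Point P→Point Q = (391, 341, 203.8), Point P→Point R = (-6, 290, 203.9).
Normal n = (Point P→Point Q) × (Point P→Point R) = (10427.9, -80947.7, 115436).
So ∂z/∂x = −n_x/n_z = −0.09033 and ∂z/∂y = −n_y/n_z = 0.70123.
|∇z| = √(a²+b²) = 0.70703, so dip δ = arctan(0.70703) = 35.26°.
True thickness = vertical thickness × cos δ = 43 × cos 35.26° = 35.11 m.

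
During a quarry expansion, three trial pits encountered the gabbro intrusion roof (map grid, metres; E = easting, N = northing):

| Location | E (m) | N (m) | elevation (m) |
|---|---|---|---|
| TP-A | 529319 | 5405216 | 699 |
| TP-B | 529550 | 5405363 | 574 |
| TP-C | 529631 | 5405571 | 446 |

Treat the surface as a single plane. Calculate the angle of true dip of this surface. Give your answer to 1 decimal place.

29.8°

Two edge vectors: TP-A→TP-B = (231, 147, -125), TP-A→TP-C = (312, 355, -253).
Normal n = (TP-A→TP-B) × (TP-A→TP-C) = (7184, 19443, 36141).
So ∂z/∂E = −n_x/n_z = −0.19878 and ∂z/∂N = −n_y/n_z = −0.53798.
Gradient magnitude |∇z| = √(a² + b²) = √(0.03951 + 0.28942) = 0.57352.
True dip = arctan(0.57352) = 29.8°, dipping toward NNE (azimuth ≈ 020°).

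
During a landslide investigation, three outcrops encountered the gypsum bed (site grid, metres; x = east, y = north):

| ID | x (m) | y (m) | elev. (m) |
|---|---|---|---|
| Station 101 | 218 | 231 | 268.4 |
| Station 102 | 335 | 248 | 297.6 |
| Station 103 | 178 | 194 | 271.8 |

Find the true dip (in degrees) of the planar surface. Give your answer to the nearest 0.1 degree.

27.9°

Let the plane be z = a·x + b·y + c.
Station 102−Station 101: 117a + 17b = 29.2;  Station 103−Station 101: −40a − 37b = 3.4.
Solving gives a = 0.31192, b = −0.42910.
Gradient magnitude |∇z| = √(a² + b²) = √(0.09729 + 0.18413) = 0.53049.
True dip = arctan(0.53049) = 27.9°, dipping toward NW (azimuth ≈ 324°).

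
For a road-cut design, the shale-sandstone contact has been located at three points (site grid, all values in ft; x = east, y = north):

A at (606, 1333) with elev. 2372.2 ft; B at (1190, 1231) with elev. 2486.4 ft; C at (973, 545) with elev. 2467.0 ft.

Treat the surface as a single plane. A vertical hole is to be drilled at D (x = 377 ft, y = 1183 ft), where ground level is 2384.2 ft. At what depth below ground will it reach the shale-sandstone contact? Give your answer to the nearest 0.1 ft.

50.7 ft

Let the plane be z = a·x + b·y + c.
B−A: 584a − 102b = 114.2;  C−A: 367a − 788b = 94.8.
Solving gives a = 0.189990, b = −0.031819.
Then c = 2372.2 − a·606 − b·1333 = 2299.48.
At (377, 1183): z_contact = 71.63 − 37.64 + 2299.48 = 2333.47 ft.
Depth below ground = 2384.2 − 2333.47 = 50.7 ft.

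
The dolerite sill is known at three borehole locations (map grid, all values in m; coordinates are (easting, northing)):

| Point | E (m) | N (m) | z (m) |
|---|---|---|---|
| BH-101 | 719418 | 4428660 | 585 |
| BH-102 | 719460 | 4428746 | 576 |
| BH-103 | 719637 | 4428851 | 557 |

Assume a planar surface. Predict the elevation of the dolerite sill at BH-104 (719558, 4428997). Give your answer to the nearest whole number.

Two edge vectors: BH-101→BH-102 = (42, 86, -9), BH-101→BH-103 = (219, 191, -28).
Normal n = (BH-101→BH-102) × (BH-101→BH-103) = (-689, -795, -10812).
So ∂z/∂E = −n_x/n_z = −0.06372549 and ∂z/∂N = −n_y/n_z = −0.07352941.
Intercept c from BH-101: 585 + 45845.26 + 325636.76 = 372067.03.
At (719558, 4428997): z = −45854.2 − 325661.5 + 372067.03 = 551.3 m.

551 m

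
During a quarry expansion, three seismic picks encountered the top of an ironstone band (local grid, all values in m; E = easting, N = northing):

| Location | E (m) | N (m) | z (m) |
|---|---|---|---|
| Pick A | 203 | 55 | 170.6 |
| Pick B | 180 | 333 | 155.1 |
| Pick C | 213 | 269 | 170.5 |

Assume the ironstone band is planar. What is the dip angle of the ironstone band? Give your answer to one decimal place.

Let the plane be z = a·E + b·N + c.
Pick B−Pick A: −23a + 278b = −15.5;  Pick C−Pick A: 10a + 214b = −0.1.
Solving gives a = 0.42706, b = −0.02042.
Gradient magnitude |∇z| = √(a² + b²) = √(0.18238 + 0.00042) = 0.42755.
True dip = arctan(0.42755) = 23.1°, dipping toward W (azimuth ≈ 273°).

23.1°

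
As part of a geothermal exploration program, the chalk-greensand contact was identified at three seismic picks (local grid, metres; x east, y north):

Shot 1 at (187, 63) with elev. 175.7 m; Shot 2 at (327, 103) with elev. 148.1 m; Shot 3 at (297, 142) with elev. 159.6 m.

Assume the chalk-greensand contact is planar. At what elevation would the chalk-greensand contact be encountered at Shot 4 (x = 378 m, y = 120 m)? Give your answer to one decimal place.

Let the plane be z = a·x + b·y + c.
Shot 2−Shot 1: 140a + 40b = −27.6;  Shot 3−Shot 1: 110a + 79b = −16.1.
Solving gives a = −0.23069, b = 0.11742.
Then c = 175.7 − a·187 − b·63 = 211.44.
At (378, 120): z = −87.2 + 14.1 + 211.44 = 138.3 m.

138.3 m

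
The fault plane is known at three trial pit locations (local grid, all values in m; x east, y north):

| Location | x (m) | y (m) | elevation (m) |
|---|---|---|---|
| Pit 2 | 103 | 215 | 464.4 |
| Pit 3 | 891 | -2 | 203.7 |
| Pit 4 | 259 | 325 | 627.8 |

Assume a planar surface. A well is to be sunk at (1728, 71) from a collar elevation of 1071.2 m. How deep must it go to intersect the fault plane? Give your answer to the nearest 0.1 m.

717.8 m

Let the plane be z = a·x + b·y + c.
Pit 3−Pit 2: 788a − 217b = −260.7;  Pit 4−Pit 2: 156a + 110b = 163.4.
Solving gives a = 0.056257, b = 1.405672.
Then c = 464.4 − a·103 − b·215 = 156.39.
At (1728, 71): z_contact = 97.21 + 99.80 + 156.39 = 353.40 m.
Depth below ground = 1071.2 − 353.40 = 717.8 m.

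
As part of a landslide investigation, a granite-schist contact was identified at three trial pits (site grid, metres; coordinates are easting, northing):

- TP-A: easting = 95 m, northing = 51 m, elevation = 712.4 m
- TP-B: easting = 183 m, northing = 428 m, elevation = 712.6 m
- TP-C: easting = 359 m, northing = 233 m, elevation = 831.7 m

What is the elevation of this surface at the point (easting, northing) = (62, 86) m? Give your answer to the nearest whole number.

Two edge vectors: TP-A→TP-B = (88, 377, 0.2), TP-A→TP-C = (264, 182, 119.3).
Normal n = (TP-A→TP-B) × (TP-A→TP-C) = (44939.7, -10445.6, -83512).
So ∂z/∂easting = −n_x/n_z = 0.53812 and ∂z/∂northing = −n_y/n_z = −0.12508.
Intercept c from TP-A: 712.4 − 51.12 + 6.38 = 667.66.
At (62, 86): z = 33.4 − 10.8 + 667.66 = 690.3 m.

690 m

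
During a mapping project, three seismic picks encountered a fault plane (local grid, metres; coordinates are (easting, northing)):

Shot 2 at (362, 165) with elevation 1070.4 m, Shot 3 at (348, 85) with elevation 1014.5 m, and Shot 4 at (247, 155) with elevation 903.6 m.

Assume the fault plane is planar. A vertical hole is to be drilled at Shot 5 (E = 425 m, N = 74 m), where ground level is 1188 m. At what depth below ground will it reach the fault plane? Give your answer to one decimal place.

69.8 m

Let the plane be z = a·E + b·N + c.
Shot 3−Shot 2: −14a − 80b = −55.9;  Shot 4−Shot 2: −115a − 10b = −166.8.
Solving gives a = 1.41115, b = 0.45180.
Then c = 1070.4 − a·362 − b·165 = 485.02.
At (425, 74): z_contact = 599.74 + 33.43 + 485.02 = 1118.19 m.
Depth below ground = 1188 − 1118.19 = 69.8 m.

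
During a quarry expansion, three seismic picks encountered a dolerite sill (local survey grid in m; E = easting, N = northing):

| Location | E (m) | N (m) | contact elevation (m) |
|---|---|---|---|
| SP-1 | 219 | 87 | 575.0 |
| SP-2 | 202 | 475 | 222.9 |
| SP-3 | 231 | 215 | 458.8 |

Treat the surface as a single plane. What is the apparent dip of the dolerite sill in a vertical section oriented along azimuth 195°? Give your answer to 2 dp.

Let the plane be z = a·E + b·N + c.
SP-2−SP-1: −17a + 388b = −352.1;  SP-3−SP-1: 12a + 128b = −116.2.
Solving gives a = −0.00246, b = −0.90758.
Unit vector along 195° is (sin 195°, cos 195°) = (-0.2588, -0.9659).
Slope in that direction = a·(-0.2588) + b·(-0.9659) = 0.87729.
Apparent dip = arctan|0.87729| = 41.26° (true dip is 42.2°, so apparent ≤ true as expected).

41.26°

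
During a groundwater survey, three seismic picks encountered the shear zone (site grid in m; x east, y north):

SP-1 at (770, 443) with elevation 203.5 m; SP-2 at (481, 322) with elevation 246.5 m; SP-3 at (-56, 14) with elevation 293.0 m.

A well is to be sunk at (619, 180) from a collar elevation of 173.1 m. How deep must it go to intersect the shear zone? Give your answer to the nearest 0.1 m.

Two edge vectors: SP-1→SP-2 = (-289, -121, 43), SP-1→SP-3 = (-826, -429, 89.5).
Normal n = (SP-1→SP-2) × (SP-1→SP-3) = (7617.5, -9652.5, 24035).
So ∂z/∂x = −n_x/n_z = −0.31693 and ∂z/∂y = −n_y/n_z = 0.40160.
Intercept c from SP-1: 203.5 + 244.04 − 177.91 = 269.63.
At (619, 180): z_contact = −196.18 + 72.29 + 269.63 = 145.74 m.
Depth below ground = 173.1 − 145.74 = 27.4 m.

27.4 m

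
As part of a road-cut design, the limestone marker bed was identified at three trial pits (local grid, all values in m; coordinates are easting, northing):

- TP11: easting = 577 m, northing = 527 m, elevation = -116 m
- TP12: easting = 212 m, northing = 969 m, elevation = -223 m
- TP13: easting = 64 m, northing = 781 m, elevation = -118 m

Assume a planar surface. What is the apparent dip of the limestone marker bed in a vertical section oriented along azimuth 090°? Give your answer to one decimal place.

11.1°

Two edge vectors: TP11→TP12 = (-365, 442, -107), TP11→TP13 = (-513, 254, -2).
Normal n = (TP11→TP12) × (TP11→TP13) = (26294, 54161, 134036).
So ∂z/∂easting = −n_x/n_z = −0.19617 and ∂z/∂northing = −n_y/n_z = −0.40408.
Unit vector along 090° is (sin 90°, cos 90°) = (1.0000, 0.0000).
Slope in that direction = a·(1.0000) + b·(0.0000) = −0.19617.
Apparent dip = arctan|0.19617| = 11.1° (true dip is 24.2°, so apparent ≤ true as expected).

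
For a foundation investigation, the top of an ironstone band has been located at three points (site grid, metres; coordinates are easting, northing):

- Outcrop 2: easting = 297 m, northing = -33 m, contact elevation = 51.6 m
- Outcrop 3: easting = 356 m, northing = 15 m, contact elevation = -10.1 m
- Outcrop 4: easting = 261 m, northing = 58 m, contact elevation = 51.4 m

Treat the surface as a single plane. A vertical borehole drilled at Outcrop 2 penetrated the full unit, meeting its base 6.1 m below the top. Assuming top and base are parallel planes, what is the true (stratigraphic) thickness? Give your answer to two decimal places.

4.65 m

Let the plane be z = a·easting + b·northing + c.
Outcrop 3−Outcrop 2: 59a + 48b = −61.7;  Outcrop 4−Outcrop 2: −36a + 91b = −0.2.
Solving gives a = −0.78978, b = −0.31464.
|∇z| = √(a²+b²) = 0.85015, so dip δ = arctan(0.85015) = 40.37°.
True thickness = vertical thickness × cos δ = 6.1 × cos 40.37° = 4.65 m.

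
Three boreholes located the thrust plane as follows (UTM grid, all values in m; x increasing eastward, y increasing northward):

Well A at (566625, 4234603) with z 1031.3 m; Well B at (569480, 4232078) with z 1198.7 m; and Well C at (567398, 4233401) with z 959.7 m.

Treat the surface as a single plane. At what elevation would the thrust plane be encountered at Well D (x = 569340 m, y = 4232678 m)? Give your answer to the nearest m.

1298 m

Two edge vectors: Well A→Well B = (2855, -2525, 167.4), Well A→Well C = (773, -1202, -71.6).
Normal n = (Well A→Well B) × (Well A→Well C) = (382004.8, 333818.2, -1479885).
So ∂z/∂x = −n_x/n_z = 0.25813141 and ∂z/∂y = −n_y/n_z = 0.22557037.
Intercept c from Well A: 1031.3 − 146263.71 − 955200.95 = −1100433.36.
At (569340, 4232678): z = 146964.5 + 954766.7 − 1100433.36 = 1297.9 m.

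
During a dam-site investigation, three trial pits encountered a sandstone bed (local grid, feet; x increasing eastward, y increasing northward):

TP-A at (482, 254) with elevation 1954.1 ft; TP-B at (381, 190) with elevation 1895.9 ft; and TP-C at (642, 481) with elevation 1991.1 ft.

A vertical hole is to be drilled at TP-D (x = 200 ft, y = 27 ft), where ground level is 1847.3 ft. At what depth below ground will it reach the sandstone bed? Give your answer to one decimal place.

34.5 ft

Two edge vectors: TP-A→TP-B = (-101, -64, -58.2), TP-A→TP-C = (160, 227, 37).
Normal n = (TP-A→TP-B) × (TP-A→TP-C) = (10843.4, -5575, -12687).
So ∂z/∂x = −n_x/n_z = 0.85469 and ∂z/∂y = −n_y/n_z = −0.43943.
Intercept c from TP-A: 1954.1 − 411.96 + 111.61 = 1653.76.
At (200, 27): z_contact = 170.94 − 11.86 + 1653.76 = 1812.83 ft.
Depth below ground = 1847.3 − 1812.83 = 34.5 ft.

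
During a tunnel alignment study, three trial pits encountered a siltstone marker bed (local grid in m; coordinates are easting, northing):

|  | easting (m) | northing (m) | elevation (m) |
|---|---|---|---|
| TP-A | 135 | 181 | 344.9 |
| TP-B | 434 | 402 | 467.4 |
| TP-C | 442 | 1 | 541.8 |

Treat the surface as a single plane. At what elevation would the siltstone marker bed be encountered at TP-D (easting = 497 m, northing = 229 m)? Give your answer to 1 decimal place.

531.6 m

Let the plane be z = a·easting + b·northing + c.
TP-B−TP-A: 299a + 221b = 122.5;  TP-C−TP-A: 307a − 180b = 196.9.
Solving gives a = 0.53889, b = −0.17479.
Then c = 344.9 − a·135 − b·181 = 303.79.
At (497, 229): z = 267.8 − 40.0 + 303.79 = 531.6 m.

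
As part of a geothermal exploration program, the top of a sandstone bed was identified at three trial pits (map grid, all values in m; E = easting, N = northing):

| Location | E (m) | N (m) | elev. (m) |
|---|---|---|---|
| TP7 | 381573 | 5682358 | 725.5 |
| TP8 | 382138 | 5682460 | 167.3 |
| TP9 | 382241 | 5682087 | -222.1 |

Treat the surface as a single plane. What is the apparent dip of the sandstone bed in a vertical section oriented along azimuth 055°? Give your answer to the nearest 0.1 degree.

Two edge vectors: TP7→TP8 = (565, 102, -558.2), TP7→TP9 = (668, -271, -947.6).
Normal n = (TP7→TP8) × (TP7→TP9) = (-247927.4, 162516.4, -221251).
So ∂z/∂E = −n_x/n_z = −1.12057 and ∂z/∂N = −n_y/n_z = 0.73453.
Unit vector along 055° is (sin 55°, cos 55°) = (0.8192, 0.5736).
Slope in that direction = a·(0.8192) + b·(0.5736) = −0.49661.
Apparent dip = arctan|0.49661| = 26.4° (true dip is 53.3°, so apparent ≤ true as expected).

26.4°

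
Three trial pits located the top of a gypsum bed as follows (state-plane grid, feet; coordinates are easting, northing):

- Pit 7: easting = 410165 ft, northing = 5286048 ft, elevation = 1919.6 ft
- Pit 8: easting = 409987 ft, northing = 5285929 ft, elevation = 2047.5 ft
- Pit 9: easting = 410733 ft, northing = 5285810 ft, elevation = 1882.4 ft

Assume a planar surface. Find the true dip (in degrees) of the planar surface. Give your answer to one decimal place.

Let the plane be z = a·easting + b·northing + c.
Pit 8−Pit 7: −178a − 119b = 127.9;  Pit 9−Pit 7: 568a − 238b = −37.2.
Solving gives a = −0.31710, b = −0.60047.
Gradient magnitude |∇z| = √(a² + b²) = √(0.10055 + 0.36057) = 0.67906.
True dip = arctan(0.67906) = 34.2°, dipping toward NNE (azimuth ≈ 028°).

34.2°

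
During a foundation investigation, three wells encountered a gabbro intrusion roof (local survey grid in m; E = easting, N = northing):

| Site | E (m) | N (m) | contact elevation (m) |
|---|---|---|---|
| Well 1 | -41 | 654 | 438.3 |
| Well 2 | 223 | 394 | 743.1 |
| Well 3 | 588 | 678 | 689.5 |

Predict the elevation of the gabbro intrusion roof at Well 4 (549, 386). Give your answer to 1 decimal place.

888.4 m

Let the plane be z = a·E + b·N + c.
Well 2−Well 1: 264a − 260b = 304.8;  Well 3−Well 1: 629a + 24b = 251.2.
Solving gives a = 0.42753, b = −0.73820.
Then c = 438.3 − a·-41 − b·654 = 938.61.
At (549, 386): z = 234.7 − 284.9 + 938.61 = 888.4 m.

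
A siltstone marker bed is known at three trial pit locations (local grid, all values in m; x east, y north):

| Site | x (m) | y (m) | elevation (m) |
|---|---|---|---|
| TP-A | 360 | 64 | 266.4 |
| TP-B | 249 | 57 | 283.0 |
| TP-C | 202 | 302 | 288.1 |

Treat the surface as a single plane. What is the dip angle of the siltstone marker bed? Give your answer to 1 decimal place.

8.5°

Two edge vectors: TP-A→TP-B = (-111, -7, 16.6), TP-A→TP-C = (-158, 238, 21.7).
Normal n = (TP-A→TP-B) × (TP-A→TP-C) = (-4102.7, -214.1, -27524).
So ∂z/∂x = −n_x/n_z = −0.14906 and ∂z/∂y = −n_y/n_z = −0.00778.
Gradient magnitude |∇z| = √(a² + b²) = √(0.02222 + 0.00006) = 0.14926.
True dip = arctan(0.14926) = 8.5°, dipping toward E (azimuth ≈ 087°).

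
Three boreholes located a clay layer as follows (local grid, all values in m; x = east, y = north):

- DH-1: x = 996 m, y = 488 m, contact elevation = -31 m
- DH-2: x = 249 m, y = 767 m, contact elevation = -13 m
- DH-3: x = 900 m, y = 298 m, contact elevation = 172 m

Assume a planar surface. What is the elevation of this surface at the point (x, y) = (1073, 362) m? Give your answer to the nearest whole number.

54 m

Two edge vectors: DH-1→DH-2 = (-747, 279, 18), DH-1→DH-3 = (-96, -190, 203).
Normal n = (DH-1→DH-2) × (DH-1→DH-3) = (60057, 149913, 168714).
So ∂z/∂x = −n_x/n_z = −0.35597 and ∂z/∂y = −n_y/n_z = −0.88856.
Intercept c from DH-1: -31 + 354.55 + 433.62 = 757.16.
At (1073, 362): z = −382.0 − 321.7 + 757.16 = 53.5 m.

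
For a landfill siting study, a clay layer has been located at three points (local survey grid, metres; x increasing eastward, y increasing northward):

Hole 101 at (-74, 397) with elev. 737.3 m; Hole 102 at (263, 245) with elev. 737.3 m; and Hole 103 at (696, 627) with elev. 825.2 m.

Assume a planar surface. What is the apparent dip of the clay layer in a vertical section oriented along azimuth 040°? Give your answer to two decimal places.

Two edge vectors: Hole 101→Hole 102 = (337, -152, 0), Hole 101→Hole 103 = (770, 230, 87.9).
Normal n = (Hole 101→Hole 102) × (Hole 101→Hole 103) = (-13360.8, -29622.3, 194550).
So ∂z/∂x = −n_x/n_z = 0.06868 and ∂z/∂y = −n_y/n_z = 0.15226.
Unit vector along 040° is (sin 40°, cos 40°) = (0.6428, 0.7660).
Slope in that direction = a·(0.6428) + b·(0.7660) = 0.16078.
Apparent dip = arctan|0.16078| = 9.13° (true dip is 9.5°, so apparent ≤ true as expected).

9.13°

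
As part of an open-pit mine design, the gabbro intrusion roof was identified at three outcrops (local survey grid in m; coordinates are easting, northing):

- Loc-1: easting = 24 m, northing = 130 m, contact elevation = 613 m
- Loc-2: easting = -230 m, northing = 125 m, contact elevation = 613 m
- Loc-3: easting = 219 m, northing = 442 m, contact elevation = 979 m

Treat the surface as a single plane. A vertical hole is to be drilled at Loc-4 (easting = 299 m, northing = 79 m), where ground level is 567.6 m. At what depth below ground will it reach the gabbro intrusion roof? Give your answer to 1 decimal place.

Two edge vectors: Loc-1→Loc-2 = (-254, -5, 0), Loc-1→Loc-3 = (195, 312, 366).
Normal n = (Loc-1→Loc-2) × (Loc-1→Loc-3) = (-1830, 92964, -78273).
So ∂z/∂easting = −n_x/n_z = −0.02338 and ∂z/∂northing = −n_y/n_z = 1.18769.
Intercept c from Loc-1: 613 + 0.56 − 154.40 = 459.16.
At (299, 79): z_contact = −6.99 + 93.83 + 459.16 = 546.00 m.
Depth below ground = 567.6 − 546.00 = 21.6 m.

21.6 m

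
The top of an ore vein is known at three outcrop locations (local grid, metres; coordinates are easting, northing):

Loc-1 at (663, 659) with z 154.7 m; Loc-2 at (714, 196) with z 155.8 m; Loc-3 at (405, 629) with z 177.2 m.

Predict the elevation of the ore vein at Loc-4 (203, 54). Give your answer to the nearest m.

Let the plane be z = a·easting + b·northing + c.
Loc-2−Loc-1: 51a − 463b = 1.1;  Loc-3−Loc-1: −258a − 30b = 22.5.
Solving gives a = −0.08583, b = −0.01183.
Then c = 154.7 − a·663 − b·659 = 219.40.
At (203, 54): z = −17.4 − 0.6 + 219.40 = 201.3 m.

201 m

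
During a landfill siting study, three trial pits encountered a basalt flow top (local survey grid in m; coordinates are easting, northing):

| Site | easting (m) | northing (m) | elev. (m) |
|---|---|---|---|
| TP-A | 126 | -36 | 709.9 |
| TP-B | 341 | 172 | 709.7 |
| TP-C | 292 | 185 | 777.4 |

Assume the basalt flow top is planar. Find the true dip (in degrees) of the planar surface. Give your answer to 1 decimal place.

57.3°

Let the plane be z = a·easting + b·northing + c.
TP-B−TP-A: 215a + 208b = −0.2;  TP-C−TP-A: 166a + 221b = 67.5.
Solving gives a = −1.08448, b = 1.12002.
Gradient magnitude |∇z| = √(a² + b²) = √(1.17611 + 1.25444) = 1.55902.
True dip = arctan(1.55902) = 57.3°, dipping toward SE (azimuth ≈ 136°).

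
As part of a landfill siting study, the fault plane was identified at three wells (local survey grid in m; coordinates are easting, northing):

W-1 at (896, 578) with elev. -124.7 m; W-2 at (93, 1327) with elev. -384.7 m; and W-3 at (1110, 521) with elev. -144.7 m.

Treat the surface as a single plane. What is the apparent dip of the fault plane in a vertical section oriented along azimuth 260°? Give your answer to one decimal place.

20.1°

Let the plane be z = a·easting + b·northing + c.
W-2−W-1: −803a + 749b = −260;  W-3−W-1: 214a − 57b = −20.
Solving gives a = −0.26023, b = −0.62612.
Unit vector along 260° is (sin 260°, cos 260°) = (-0.9848, -0.1736).
Slope in that direction = a·(-0.9848) + b·(-0.1736) = 0.36500.
Apparent dip = arctan|0.36500| = 20.1° (true dip is 34.1°, so apparent ≤ true as expected).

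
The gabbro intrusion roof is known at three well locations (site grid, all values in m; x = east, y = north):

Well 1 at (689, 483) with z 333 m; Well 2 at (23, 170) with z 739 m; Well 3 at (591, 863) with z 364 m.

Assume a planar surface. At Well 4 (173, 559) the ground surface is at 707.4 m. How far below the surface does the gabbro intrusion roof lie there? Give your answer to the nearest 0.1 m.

81.3 m

Two edge vectors: Well 1→Well 2 = (-666, -313, 406), Well 1→Well 3 = (-98, 380, 31).
Normal n = (Well 1→Well 2) × (Well 1→Well 3) = (-163983, -19142, -283754).
So ∂z/∂x = −n_x/n_z = −0.57791 and ∂z/∂y = −n_y/n_z = −0.06746.
Intercept c from Well 1: 333 + 398.18 + 32.58 = 763.76.
At (173, 559): z_contact = −99.98 − 37.71 + 763.76 = 626.07 m.
Depth below ground = 707.4 − 626.07 = 81.3 m.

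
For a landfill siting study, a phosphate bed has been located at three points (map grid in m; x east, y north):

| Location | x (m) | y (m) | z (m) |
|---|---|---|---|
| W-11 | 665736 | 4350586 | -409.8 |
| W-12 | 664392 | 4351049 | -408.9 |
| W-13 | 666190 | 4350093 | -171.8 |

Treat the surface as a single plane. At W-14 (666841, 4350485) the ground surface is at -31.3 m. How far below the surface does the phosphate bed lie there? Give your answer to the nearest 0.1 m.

577.2 m

Let the plane be z = a·x + b·y + c.
W-12−W-11: −1344a + 463b = 0.9;  W-13−W-11: 454a − 493b = 238.
Solving gives a = −0.244562656, b = −0.707974535.
Then c = -409.8 − a·665736 − b·4350586 = 3242508.47.
At (666841, 4350485): z_contact = −163084.41 − 3080032.60 + 3242508.47 = -608.54 m.
Depth below ground = -31.3 − (-608.54) = 577.2 m.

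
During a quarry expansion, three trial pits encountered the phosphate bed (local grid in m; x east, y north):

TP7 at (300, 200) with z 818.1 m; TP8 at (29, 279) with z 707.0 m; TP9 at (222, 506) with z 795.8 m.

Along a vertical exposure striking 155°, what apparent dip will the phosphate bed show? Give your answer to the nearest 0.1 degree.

8.3°

Let the plane be z = a·x + b·y + c.
TP8−TP7: −271a + 79b = −111.1;  TP9−TP7: −78a + 306b = −22.3.
Solving gives a = 0.41992, b = 0.03416.
Unit vector along 155° is (sin 155°, cos 155°) = (0.4226, -0.9063).
Slope in that direction = a·(0.4226) + b·(-0.9063) = 0.14650.
Apparent dip = arctan|0.14650| = 8.3° (true dip is 22.8°, so apparent ≤ true as expected).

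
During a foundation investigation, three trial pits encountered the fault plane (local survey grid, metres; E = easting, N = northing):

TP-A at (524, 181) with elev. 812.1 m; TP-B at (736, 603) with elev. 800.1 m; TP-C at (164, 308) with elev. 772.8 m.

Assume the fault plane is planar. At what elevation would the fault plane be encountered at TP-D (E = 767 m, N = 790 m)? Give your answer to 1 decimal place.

Two edge vectors: TP-A→TP-B = (212, 422, -12), TP-A→TP-C = (-360, 127, -39.3).
Normal n = (TP-A→TP-B) × (TP-A→TP-C) = (-15060.6, 12651.6, 178844).
So ∂z/∂E = −n_x/n_z = 0.08421 and ∂z/∂N = −n_y/n_z = −0.07074.
Intercept c from TP-A: 812.1 − 44.13 + 12.80 = 780.78.
At (767, 790): z = 64.6 − 55.9 + 780.78 = 789.5 m.

789.5 m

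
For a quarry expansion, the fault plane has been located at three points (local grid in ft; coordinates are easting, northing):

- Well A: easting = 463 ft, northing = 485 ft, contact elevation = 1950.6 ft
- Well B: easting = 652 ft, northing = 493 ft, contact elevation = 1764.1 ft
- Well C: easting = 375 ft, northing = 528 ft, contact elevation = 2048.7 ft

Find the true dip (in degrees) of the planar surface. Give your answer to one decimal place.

Let the plane be z = a·easting + b·northing + c.
Well B−Well A: 189a + 8b = −186.5;  Well C−Well A: −88a + 43b = 98.1.
Solving gives a = −0.99698, b = 0.24107.
Gradient magnitude |∇z| = √(a² + b²) = √(0.99396 + 0.05812) = 1.02571.
True dip = arctan(1.02571) = 45.7°, dipping toward ESE (azimuth ≈ 104°).

45.7°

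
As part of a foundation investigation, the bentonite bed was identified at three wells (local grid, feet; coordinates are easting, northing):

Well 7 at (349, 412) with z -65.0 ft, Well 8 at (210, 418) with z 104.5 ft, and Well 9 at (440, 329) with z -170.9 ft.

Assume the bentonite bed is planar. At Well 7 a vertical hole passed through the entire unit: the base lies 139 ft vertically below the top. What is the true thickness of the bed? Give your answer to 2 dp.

87.95 ft

Let the plane be z = a·easting + b·northing + c.
Well 8−Well 7: −139a + 6b = 169.5;  Well 9−Well 7: 91a − 83b = −105.9.
Solving gives a = −1.22219, b = −0.06409.
|∇z| = √(a²+b²) = 1.22387, so dip δ = arctan(1.22387) = 50.75°.
True thickness = vertical thickness × cos δ = 139 × cos 50.75° = 87.95 ft.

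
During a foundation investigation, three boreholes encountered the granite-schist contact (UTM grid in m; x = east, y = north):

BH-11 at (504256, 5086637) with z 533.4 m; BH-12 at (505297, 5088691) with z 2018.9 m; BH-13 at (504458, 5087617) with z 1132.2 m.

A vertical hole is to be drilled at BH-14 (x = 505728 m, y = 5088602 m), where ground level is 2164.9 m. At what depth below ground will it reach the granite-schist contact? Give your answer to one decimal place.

Two edge vectors: BH-11→BH-12 = (1041, 2054, 1485.5), BH-11→BH-13 = (202, 980, 598.8).
Normal n = (BH-11→BH-12) × (BH-11→BH-13) = (-225854.8, -323279.8, 605272).
So ∂z/∂x = −n_x/n_z = 0.373145958 and ∂z/∂y = −n_y/n_z = 0.534106650.
Intercept c from BH-11: 533.4 − 188161.09 − 2716806.65 = −2904434.33.
At (505728, 5088602): z_contact = 188710.36 + 2717856.17 − 2904434.33 = 2132.19 m.
Depth below ground = 2164.9 − 2132.19 = 32.7 m.

32.7 m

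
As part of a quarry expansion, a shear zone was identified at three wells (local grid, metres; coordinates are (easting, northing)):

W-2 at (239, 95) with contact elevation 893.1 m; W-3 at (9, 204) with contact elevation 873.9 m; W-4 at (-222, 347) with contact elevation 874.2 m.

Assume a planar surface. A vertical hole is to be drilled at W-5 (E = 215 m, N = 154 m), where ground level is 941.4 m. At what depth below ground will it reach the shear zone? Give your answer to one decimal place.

Let the plane be z = a·E + b·N + c.
W-3−W-2: −230a + 109b = −19.2;  W-4−W-2: −461a + 252b = −18.9.
Solving gives a = 0.36030, b = 0.58413.
Then c = 893.1 − a·239 − b·95 = 751.50.
At (215, 154): z_contact = 77.47 + 89.96 + 751.50 = 918.92 m.
Depth below ground = 941.4 − 918.92 = 22.5 m.

22.5 m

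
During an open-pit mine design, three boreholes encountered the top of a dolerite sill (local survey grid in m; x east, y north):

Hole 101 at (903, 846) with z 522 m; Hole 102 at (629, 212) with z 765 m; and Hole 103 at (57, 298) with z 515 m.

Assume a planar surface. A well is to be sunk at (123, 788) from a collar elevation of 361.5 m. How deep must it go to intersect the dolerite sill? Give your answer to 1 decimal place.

Let the plane be z = a·x + b·y + c.
Hole 102−Hole 101: −274a − 634b = 243;  Hole 103−Hole 101: −846a − 548b = −7.
Solving gives a = 0.35629, b = −0.53726.
Then c = 522 − a·903 − b·846 = 654.79.
At (123, 788): z_contact = 43.82 − 423.36 + 654.79 = 275.26 m.
Depth below ground = 361.5 − 275.26 = 86.2 m.

86.2 m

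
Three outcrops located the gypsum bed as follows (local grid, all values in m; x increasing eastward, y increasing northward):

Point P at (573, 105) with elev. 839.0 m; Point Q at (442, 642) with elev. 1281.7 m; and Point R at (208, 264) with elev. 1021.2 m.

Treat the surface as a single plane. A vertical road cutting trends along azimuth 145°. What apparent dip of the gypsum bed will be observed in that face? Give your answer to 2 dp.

36.27°

Let the plane be z = a·x + b·y + c.
Point Q−Point P: −131a + 537b = 442.7;  Point R−Point P: −365a + 159b = 182.2.
Solving gives a = −0.15671, b = 0.78617.
Unit vector along 145° is (sin 145°, cos 145°) = (0.5736, -0.8192).
Slope in that direction = a·(0.5736) + b·(-0.8192) = −0.73387.
Apparent dip = arctan|0.73387| = 36.27° (true dip is 38.7°, so apparent ≤ true as expected).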